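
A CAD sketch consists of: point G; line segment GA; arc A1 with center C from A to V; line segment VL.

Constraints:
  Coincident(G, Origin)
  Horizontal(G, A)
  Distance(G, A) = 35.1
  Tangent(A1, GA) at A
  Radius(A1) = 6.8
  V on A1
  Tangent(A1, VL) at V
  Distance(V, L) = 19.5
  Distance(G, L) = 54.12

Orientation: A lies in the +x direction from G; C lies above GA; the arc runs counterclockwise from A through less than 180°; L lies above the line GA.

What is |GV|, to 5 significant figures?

41.400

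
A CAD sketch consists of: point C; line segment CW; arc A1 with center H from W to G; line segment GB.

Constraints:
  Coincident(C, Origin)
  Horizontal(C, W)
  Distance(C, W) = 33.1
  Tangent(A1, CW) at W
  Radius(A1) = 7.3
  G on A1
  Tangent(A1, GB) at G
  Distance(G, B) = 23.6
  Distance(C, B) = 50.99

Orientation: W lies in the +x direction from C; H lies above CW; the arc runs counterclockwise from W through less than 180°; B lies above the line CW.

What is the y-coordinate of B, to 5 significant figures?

30.834

C is at the origin; C and W share the same y with |CW| = 33.1 and W on the +x side, so W = (33.100, 0.0000). A1 meets CW tangentially, so HW is at right angles to CW, so H = W + (0, 7.3) = (33.100, 7.3000). Since HG ⟂ GB (tangency), |HB| = √(7.3² + 23.6²) = 24.703 regardless of where G sits on A1. So B lies on both circle(C, 50.99) and circle(H, 24.703); the above-CW intersection is B = (40.611, 30.834). G is the foot of the tangent from B: G = (40.400, 7.2346).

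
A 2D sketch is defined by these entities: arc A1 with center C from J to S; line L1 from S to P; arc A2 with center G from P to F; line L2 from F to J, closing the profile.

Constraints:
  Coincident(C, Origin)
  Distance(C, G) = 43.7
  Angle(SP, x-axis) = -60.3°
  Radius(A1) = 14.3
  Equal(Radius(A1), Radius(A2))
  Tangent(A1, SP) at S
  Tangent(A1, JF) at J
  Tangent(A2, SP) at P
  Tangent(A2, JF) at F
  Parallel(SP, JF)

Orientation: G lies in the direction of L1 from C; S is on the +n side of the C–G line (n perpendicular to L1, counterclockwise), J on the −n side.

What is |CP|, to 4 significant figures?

45.98

The slot axis is L1's direction at -60.3°, so u = (cos -60.3°, sin -60.3°) = (0.4955, -0.8686) and n = (−sin -60.3°, cos -60.3°) = (0.8686, 0.4955). C is at the origin and G lies 43.7 along u from C, so G = 43.7·u = (21.65, -37.96). Tangency of A1 to both parallel lines with radius 14.3 puts S and J at C ± 14.3·n: S = (12.42, 7.085), J = (-12.42, -7.085). Equal radii place P and F the same way about G: P = G + 14.3·n = (34.07, -30.87), F = G − 14.3·n = (9.230, -45.04). Then |CP| = |P − C| = 45.98.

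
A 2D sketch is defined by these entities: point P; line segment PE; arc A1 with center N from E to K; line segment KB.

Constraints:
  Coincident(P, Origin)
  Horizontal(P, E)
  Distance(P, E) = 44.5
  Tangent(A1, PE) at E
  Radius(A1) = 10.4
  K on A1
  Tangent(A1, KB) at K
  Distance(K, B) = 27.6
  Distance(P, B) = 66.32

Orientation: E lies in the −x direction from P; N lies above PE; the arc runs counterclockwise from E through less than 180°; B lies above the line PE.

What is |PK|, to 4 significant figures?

40.29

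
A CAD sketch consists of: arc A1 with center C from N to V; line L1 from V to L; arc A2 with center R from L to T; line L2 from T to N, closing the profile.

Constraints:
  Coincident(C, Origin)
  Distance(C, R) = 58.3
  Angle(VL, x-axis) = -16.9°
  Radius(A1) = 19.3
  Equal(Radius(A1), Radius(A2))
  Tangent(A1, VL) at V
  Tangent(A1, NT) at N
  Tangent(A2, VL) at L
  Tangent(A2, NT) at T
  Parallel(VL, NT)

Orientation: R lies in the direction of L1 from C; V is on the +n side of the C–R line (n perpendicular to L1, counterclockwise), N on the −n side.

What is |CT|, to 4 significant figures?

61.41

The slot axis is L1's direction at -16.9°, so u = (cos -16.9°, sin -16.9°) = (0.9568, -0.2907) and n = (−sin -16.9°, cos -16.9°) = (0.2907, 0.9568). C is at the origin and R lies 58.3 along u from C, so R = 58.3·u = (55.78, -16.95). Tangency of A1 to both parallel lines with radius 19.3 puts V and N at C ± 19.3·n: V = (5.611, 18.47), N = (-5.611, -18.47). Equal radii place L and T the same way about R: L = R + 19.3·n = (61.39, 1.519), T = R − 19.3·n = (50.17, -35.41). Then |CT| = |T − C| = 61.41.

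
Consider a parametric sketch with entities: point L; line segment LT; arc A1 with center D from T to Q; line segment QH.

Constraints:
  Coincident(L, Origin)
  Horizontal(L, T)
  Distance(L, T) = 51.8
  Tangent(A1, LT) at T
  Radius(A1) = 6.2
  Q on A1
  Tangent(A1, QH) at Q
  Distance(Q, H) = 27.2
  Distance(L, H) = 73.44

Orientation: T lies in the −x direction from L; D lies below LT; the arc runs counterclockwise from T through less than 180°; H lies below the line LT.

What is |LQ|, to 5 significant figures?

57.729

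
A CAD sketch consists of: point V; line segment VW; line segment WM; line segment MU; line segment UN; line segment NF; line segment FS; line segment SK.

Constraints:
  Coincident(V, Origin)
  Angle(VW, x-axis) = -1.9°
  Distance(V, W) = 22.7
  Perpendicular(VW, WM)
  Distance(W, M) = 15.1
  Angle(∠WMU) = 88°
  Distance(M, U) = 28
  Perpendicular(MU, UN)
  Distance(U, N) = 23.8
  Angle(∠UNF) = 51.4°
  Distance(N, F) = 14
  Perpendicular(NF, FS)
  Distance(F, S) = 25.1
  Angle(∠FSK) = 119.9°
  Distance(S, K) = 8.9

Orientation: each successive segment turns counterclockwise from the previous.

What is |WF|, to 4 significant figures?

16.53

MU is perpendicular to UN, so UN runs at -89.90°; with |UN| = 23.8, N = (-4.770, -9.510). ∠UNF = 51.4° gives NF at 38.70° from the x-axis; with |NF| = 14.0, F = (6.156, -0.7564). Then |WF| = |F − W| = 16.53.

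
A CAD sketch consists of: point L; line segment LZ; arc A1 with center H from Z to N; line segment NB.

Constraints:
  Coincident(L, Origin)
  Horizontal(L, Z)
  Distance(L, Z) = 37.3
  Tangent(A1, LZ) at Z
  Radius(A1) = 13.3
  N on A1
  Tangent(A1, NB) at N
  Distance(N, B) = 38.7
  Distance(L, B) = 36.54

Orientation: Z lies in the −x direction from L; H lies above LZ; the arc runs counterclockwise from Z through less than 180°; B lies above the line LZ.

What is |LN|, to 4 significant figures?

27.17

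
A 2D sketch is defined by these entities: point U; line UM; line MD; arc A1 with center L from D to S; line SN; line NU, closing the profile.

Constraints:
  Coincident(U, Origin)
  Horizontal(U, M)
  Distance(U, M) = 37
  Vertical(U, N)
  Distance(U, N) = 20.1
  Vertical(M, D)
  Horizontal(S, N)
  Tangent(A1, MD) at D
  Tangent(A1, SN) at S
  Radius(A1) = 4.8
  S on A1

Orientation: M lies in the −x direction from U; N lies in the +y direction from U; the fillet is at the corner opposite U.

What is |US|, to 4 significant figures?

37.96

The virtual corner opposite U is at (-37.00, 20.10). A1 meets MD tangentially, so LD is at right angles to MD and since A1 is tangent to SN there, LS ⟂ SN, with radius 4.8, so the center L sits 4.8 in from both sides at L = (-32.20, 15.30). That places the tangent points at D = (-37.00, 15.30) on MD and S = (-32.20, 20.10) on SN. Then |US| = |S − U| = 37.96.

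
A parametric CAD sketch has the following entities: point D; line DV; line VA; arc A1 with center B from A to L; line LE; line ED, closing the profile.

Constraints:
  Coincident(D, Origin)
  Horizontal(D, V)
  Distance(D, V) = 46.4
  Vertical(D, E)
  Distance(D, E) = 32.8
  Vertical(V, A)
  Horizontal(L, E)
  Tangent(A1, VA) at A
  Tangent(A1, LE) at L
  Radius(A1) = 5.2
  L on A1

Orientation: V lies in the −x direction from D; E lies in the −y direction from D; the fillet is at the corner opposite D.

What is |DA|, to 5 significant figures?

53.988

D is at the origin; DV is horizontal with |DV| = 46.4 and V on the −x side, so V = (-46.400, 0.0000). D and E share the same x with |DE| = 32.8 and E on the −y side, so E = (0.0000, -32.800). The virtual corner opposite D is at (-46.400, -32.800). Since A1 is tangent to VA there, BA ⟂ VA and tangency of A1 to LE means the radius BL is perpendicular to LE, with radius 5.2, so the center B sits 5.2 in from both sides at B = (-41.200, -27.600). That places the tangent points at A = (-46.400, -27.600) on VA and L = (-41.200, -32.800) on LE. Then |DA| = |A − D| = 53.988.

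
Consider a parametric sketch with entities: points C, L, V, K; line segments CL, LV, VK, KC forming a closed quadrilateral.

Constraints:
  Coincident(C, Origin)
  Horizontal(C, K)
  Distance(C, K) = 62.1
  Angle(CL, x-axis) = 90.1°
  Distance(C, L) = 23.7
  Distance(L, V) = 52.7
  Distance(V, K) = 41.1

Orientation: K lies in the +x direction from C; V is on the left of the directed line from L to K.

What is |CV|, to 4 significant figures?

63.85

Checks: |LV| = 52.70 ✓; |VK| = 41.10 ✓.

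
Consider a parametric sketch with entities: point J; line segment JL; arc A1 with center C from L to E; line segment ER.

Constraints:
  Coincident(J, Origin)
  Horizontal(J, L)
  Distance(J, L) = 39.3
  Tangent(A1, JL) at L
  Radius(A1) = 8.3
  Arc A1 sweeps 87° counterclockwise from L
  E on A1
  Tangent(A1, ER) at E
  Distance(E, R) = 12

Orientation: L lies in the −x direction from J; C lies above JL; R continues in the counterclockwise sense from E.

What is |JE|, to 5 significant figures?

31.993

The tangent condition forces CL to be normal to JL, so C = L + (0, 8.3) = (-39.300, 8.3000). On A1, L sits at bearing -90° from C; an 87° counterclockwise sweep puts E at bearing -3°, so E = C + 8.3·(cos -3°, sin -3°) = (-31.011, 7.8656). Then |JE| = |E − J| = 31.993.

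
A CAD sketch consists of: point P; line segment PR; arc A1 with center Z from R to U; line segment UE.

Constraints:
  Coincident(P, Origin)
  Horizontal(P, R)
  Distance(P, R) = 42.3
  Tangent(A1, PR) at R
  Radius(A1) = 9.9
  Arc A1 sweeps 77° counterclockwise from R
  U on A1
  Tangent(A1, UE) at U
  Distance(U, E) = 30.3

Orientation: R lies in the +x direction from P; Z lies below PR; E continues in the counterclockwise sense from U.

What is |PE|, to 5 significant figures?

45.290

On A1, R sits at bearing 90° from Z; a 77° counterclockwise sweep puts U at bearing 167°, so U = Z + 9.9·(cos 167°, sin 167°) = (32.654, -7.6730). Since A1 is tangent to UE there, ZU ⟂ UE, so UE runs along (−sin 167°, cos 167°); with |UE| = 30.3, E = (25.838, -37.196). Then |PE| = |E − P| = 45.290.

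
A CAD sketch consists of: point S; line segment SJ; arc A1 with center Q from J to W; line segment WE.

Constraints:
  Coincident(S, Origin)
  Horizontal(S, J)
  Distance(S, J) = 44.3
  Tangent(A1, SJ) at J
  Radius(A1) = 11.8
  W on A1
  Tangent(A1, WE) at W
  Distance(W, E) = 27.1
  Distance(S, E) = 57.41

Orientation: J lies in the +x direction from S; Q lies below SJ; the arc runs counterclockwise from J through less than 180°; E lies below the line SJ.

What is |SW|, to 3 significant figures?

36.2

S is at the origin; SJ is horizontal with |SJ| = 44.3 and J on the +x side, so J = (44.3, 0.00). Since A1 is tangent to SJ there, QJ ⟂ SJ, so Q = J + (0, -11.8) = (44.3, -11.8). Since QW ⟂ WE (tangency), |QE| = √(11.8² + 27.1²) = 29.6 regardless of where W sits on A1. So E lies on both circle(S, 57.41) and circle(Q, 29.6); the below-SJ intersection is E = (40.1, -41.1). W is the foot of the tangent from E: W = (32.9, -14.9).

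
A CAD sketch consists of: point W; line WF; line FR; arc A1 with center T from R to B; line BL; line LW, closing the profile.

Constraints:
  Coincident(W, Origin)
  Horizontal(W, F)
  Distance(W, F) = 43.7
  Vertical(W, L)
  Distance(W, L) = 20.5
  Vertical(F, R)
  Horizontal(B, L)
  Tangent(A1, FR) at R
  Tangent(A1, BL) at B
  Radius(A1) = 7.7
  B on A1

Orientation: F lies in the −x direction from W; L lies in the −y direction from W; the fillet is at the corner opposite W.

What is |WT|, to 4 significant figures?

38.21

W is at the origin; WF is horizontal with |WF| = 43.7 and F on the −x side, so F = (-43.70, 0.000). WL is vertical with |WL| = 20.5 and L on the −y side, so L = (0.000, -20.50). The virtual corner opposite W is at (-43.70, -20.50). A1 meets FR tangentially, so TR is at right angles to FR and since A1 is tangent to BL there, TB ⟂ BL, with radius 7.7, so the center T sits 7.7 in from both sides at T = (-36.00, -12.80). Then |WT| = |T − W| = 38.21.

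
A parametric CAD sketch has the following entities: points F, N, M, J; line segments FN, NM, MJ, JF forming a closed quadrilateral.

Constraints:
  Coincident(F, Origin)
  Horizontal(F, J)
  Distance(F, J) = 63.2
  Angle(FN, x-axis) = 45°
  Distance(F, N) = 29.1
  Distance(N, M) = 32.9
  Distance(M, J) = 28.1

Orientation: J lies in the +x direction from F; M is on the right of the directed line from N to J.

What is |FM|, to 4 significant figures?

37.29

Checks: |NM| = 32.90 ✓; |MJ| = 28.10 ✓.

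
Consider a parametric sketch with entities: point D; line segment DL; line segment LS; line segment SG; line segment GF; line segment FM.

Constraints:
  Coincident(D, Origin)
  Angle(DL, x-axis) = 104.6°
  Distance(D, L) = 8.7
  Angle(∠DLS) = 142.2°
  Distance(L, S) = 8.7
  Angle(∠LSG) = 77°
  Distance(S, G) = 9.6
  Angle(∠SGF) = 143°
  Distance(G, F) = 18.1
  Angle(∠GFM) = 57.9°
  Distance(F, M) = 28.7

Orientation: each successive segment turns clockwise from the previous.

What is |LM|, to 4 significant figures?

13.50

D is at the origin; DL runs at 104.6° with length 8.7, so L = (-2.193, 8.419). ∠DLS = 142.2° gives LS at 66.80° from the x-axis; with |LS| = 8.7, S = (1.234, 16.42). ∠LSG = 77.0° gives SG at -36.20° from the x-axis; with |SG| = 9.6, G = (8.981, 10.75). ∠SGF = 143.0° gives GF at -73.20° from the x-axis; with |GF| = 18.1, F = (14.21, -6.582). ∠GFM = 57.9° gives FM at 164.7° from the x-axis; with |FM| = 28.7, M = (-13.47, 0.9914). Then |LM| = |M − L| = 13.50.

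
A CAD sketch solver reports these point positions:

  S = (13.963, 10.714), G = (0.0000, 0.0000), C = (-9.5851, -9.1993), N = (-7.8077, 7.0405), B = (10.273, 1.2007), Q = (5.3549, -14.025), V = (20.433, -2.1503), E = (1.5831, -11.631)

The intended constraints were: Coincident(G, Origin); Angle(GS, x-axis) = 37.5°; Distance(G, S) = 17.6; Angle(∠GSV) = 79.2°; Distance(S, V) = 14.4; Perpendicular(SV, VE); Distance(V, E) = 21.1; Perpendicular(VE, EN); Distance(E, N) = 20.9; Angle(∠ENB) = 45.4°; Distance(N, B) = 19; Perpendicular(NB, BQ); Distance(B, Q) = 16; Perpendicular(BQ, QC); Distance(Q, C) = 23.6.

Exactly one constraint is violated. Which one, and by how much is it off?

Distance(Q, C) = 23.6 — off by 7.90.

G = (0.00, 0.00) ✓; GS at 37.50° ✓; |GS| = 17.60 ✓; ∠GSV = 79.20° ✓; |SV| = 14.40 ✓; ∠(SV, VE) = 90.00° ✓; |VE| = 21.10 ✓; ∠(VE, EN) = 90.00° ✓; |EN| = 20.90 ✓; ∠ENB = 45.40° ✓; |NB| = 19.00 ✓; ∠(NB, BQ) = 90.00° ✓; |BQ| = 16.00 ✓; ∠(BQ, QC) = 90.00° ✓; |QC| = 15.70 ✗.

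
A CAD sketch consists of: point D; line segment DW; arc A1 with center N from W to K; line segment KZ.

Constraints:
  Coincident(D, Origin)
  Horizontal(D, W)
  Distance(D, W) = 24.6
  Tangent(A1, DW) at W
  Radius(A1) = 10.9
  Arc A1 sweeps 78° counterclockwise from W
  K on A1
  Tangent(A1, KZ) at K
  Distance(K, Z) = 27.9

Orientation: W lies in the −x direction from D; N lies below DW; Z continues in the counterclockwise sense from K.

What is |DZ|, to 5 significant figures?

54.559

On A1, W sits at bearing 90° from N; a 78° counterclockwise sweep puts K at bearing 168°, so K = N + 10.9·(cos 168°, sin 168°) = (-35.262, -8.6338). The tangent condition forces NK to be normal to KZ, so KZ runs along (−sin 168°, cos 168°); with |KZ| = 27.9, Z = (-41.063, -35.924). Then |DZ| = |Z − D| = 54.559.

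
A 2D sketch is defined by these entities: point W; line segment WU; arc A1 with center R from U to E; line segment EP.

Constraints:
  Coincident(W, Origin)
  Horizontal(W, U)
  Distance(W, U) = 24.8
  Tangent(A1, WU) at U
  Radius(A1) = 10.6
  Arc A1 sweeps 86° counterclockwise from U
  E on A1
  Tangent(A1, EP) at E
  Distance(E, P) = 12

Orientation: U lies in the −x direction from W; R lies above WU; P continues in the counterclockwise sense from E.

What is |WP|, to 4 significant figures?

25.61

On A1, U sits at bearing -90° from R; an 86° counterclockwise sweep puts E at bearing -4°, so E = R + 10.6·(cos -4°, sin -4°) = (-14.23, 9.861). A1 meets EP tangentially, so RE is at right angles to EP, so EP runs along (−sin -4°, cos -4°); with |EP| = 12.0, P = (-13.39, 21.83). Then |WP| = |P − W| = 25.61.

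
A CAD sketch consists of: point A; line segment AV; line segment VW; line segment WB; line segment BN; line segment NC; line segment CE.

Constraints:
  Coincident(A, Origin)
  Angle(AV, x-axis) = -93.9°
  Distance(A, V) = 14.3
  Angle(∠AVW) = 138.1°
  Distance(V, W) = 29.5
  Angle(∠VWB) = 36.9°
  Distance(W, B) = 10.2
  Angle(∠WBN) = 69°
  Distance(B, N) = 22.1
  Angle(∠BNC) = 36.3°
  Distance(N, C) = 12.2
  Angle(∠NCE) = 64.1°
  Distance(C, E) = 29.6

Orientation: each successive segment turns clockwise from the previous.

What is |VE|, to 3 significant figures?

5.69

A is at the origin; AV runs at -93.9° with length 14.3, so V = (-0.973, -14.3). ∠AVW = 138.1° gives VW at -136° from the x-axis; with |VW| = 29.5, W = (-22.1, -34.8). ∠VWB = 36.9° gives WB at 81.1° from the x-axis; with |WB| = 10.2, B = (-20.5, -24.8). ∠WBN = 69.0° gives BN at -29.9° from the x-axis; with |BN| = 22.1, N = (-1.39, -35.8). ∠BNC = 36.3° gives NC at -174° from the x-axis; with |NC| = 12.2, C = (-13.5, -37.1). ∠NCE = 64.1° gives CE at 70.5° from the x-axis; with |CE| = 29.6, E = (-3.63, -9.23). Then |VE| = |E − V| = 5.69.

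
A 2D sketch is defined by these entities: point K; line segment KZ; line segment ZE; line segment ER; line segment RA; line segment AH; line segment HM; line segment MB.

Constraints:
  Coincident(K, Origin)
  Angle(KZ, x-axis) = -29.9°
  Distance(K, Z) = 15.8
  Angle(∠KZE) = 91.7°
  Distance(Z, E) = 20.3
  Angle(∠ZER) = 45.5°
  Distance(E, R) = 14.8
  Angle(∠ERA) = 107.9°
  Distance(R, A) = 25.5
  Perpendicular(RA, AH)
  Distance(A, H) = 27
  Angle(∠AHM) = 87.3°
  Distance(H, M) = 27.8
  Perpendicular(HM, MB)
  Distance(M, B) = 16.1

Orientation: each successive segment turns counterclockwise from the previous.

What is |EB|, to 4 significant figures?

5.409

∠AHM = 87.3° gives HM at 87.70° from the x-axis; with |HM| = 27.8, M = (35.70, 6.131). HM ⟂ MB, so MB runs at 177.7°; with |MB| = 16.1, B = (19.61, 6.777). Then |EB| = |B − E| = 5.409.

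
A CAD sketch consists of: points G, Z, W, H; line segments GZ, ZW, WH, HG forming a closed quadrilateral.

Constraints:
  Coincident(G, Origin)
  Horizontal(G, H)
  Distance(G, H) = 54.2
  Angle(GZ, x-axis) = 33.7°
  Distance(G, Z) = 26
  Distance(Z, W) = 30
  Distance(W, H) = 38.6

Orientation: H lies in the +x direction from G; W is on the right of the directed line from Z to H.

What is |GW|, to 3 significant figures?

24.3

Checks: |ZW| = 30.00 ✓; |WH| = 38.60 ✓.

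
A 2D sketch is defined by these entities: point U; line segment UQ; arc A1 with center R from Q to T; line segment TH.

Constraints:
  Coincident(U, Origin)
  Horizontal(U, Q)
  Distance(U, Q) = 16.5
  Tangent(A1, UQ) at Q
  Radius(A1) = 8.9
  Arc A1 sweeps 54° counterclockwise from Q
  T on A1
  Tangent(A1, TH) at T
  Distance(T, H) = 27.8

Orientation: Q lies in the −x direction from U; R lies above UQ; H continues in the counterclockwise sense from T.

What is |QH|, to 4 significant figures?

35.19

U is at the origin; UQ is horizontal with |UQ| = 16.5 and Q on the −x side, so Q = (-16.50, 0.000). Since A1 is tangent to UQ there, RQ ⟂ UQ, so R = Q + (0, 8.9) = (-16.50, 8.900). On A1, Q sits at bearing -90° from R; a 54° counterclockwise sweep puts T at bearing -36°, so T = R + 8.9·(cos -36°, sin -36°) = (-9.300, 3.669). The tangent condition forces RT to be normal to TH, so TH runs along (−sin -36°, cos -36°); with |TH| = 27.8, H = (7.041, 26.16). Then |QH| = |H − Q| = 35.19.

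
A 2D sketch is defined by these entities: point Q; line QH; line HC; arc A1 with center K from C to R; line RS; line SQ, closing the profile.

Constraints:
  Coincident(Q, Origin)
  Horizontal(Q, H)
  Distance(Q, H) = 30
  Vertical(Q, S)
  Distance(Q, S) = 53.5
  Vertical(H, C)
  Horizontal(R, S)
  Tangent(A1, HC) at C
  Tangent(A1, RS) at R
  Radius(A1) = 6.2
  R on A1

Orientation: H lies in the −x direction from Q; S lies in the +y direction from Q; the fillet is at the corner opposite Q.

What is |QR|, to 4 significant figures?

58.56

Q is at the origin; QH is horizontal with |QH| = 30.0 and H on the −x side, so H = (-30.00, 0.000). QS is vertical with |QS| = 53.5 and S on the +y side, so S = (0.000, 53.50). The virtual corner opposite Q is at (-30.00, 53.50). A1 meets HC tangentially, so KC is at right angles to HC and since A1 is tangent to RS there, KR ⟂ RS, with radius 6.2, so the center K sits 6.2 in from both sides at K = (-23.80, 47.30). That places the tangent points at C = (-30.00, 47.30) on HC and R = (-23.80, 53.50) on RS. Then |QR| = |R − Q| = 58.56.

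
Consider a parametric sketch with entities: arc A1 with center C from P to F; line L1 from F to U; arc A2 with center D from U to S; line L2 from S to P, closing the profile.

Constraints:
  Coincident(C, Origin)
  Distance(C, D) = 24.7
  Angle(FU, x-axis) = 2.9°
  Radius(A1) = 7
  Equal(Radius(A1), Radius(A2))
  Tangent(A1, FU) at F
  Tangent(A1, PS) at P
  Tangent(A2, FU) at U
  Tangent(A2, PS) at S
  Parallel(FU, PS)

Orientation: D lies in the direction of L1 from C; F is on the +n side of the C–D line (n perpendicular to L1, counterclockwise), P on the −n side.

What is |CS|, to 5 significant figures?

25.673

The slot axis is L1's direction at 2.9°, so u = (cos 2.9°, sin 2.9°) = (0.99872, 0.050593) and n = (−sin 2.9°, cos 2.9°) = (-0.050593, 0.99872). C is at the origin and D lies 24.7 along u from C, so D = 24.7·u = (24.668, 1.2496). Tangency of A1 to both parallel lines with radius 7.0 puts F and P at C ± 7.0·n: F = (-0.35415, 6.9910), P = (0.35415, -6.9910). Equal radii place U and S the same way about D: U = D + 7.0·n = (24.314, 8.2407), S = D − 7.0·n = (25.023, -5.7414). Then |CS| = |S − C| = 25.673.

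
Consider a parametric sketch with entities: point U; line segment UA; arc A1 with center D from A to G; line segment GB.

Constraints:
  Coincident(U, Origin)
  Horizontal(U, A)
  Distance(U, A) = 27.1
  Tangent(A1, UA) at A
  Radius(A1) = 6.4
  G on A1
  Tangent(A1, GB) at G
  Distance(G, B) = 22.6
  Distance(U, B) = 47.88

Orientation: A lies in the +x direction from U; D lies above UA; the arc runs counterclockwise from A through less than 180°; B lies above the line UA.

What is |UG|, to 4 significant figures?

33.46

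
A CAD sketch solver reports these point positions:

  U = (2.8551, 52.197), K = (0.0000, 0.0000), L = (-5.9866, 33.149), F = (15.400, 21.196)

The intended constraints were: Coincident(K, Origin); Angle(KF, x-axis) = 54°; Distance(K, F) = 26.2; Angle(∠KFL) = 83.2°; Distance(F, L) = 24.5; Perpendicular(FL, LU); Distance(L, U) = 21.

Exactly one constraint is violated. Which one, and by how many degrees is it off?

Perpendicular(FL, LU) — off by 4.30°.

K = (0.00, 0.00) ✓; KF at 54.00° ✓; |KF| = 26.20 ✓; ∠KFL = 83.20° ✓; |FL| = 24.50 ✓; ∠(FL, LU) = 85.70° ✗; |LU| = 21.00 ✓.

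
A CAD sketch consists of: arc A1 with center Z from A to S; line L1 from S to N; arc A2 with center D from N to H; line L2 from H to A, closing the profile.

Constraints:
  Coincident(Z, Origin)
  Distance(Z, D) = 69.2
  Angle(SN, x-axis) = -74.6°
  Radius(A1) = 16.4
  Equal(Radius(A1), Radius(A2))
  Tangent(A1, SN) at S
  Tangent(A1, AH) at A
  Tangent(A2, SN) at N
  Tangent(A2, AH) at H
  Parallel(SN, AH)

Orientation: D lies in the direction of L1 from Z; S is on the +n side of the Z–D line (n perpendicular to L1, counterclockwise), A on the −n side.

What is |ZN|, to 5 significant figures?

71.117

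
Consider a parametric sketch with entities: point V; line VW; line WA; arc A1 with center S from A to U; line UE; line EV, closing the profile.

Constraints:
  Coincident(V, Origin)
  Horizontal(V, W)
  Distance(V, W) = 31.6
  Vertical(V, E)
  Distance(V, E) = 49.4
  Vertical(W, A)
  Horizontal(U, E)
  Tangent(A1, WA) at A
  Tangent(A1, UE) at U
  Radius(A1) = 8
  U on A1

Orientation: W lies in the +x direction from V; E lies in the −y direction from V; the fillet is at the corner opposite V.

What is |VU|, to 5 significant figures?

54.748

The virtual corner opposite V is at (31.600, -49.400). Tangency of A1 to WA means the radius SA is perpendicular to WA and tangency of A1 to UE means the radius SU is perpendicular to UE, with radius 8.0, so the center S sits 8.0 in from both sides at S = (23.600, -41.400). That places the tangent points at A = (31.600, -41.400) on WA and U = (23.600, -49.400) on UE. Then |VU| = |U − V| = 54.748.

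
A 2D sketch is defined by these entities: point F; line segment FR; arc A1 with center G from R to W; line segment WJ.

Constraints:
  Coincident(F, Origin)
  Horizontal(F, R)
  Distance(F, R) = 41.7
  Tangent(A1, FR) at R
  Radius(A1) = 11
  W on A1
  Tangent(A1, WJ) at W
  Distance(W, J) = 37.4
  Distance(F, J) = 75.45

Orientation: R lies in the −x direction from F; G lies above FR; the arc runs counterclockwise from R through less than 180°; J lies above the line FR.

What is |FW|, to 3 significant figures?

38.8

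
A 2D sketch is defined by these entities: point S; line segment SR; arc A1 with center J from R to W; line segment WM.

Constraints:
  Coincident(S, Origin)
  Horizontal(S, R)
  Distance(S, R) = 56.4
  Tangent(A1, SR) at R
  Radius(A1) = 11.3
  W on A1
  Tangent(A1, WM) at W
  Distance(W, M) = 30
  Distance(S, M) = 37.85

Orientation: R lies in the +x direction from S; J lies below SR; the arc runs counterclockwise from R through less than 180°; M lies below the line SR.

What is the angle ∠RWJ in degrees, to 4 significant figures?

66.31°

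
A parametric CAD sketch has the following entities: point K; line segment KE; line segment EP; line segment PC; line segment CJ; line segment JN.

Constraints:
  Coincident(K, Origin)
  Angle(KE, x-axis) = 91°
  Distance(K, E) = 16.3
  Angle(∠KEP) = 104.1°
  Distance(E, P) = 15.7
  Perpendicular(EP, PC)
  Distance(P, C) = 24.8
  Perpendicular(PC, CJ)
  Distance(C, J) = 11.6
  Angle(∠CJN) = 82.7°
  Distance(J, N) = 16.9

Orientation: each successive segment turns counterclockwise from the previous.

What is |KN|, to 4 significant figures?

12.84

K is at the origin; KE runs at 91.0° with length 16.3, so E = (-0.2845, 16.30). ∠KEP = 104.1° gives EP at 166.9° from the x-axis; with |EP| = 15.7, P = (-15.58, 19.86). EP ⟂ PC, so PC runs at -103.1°; with |PC| = 24.8, C = (-21.20, -4.299). The perpendicularity gives CJ at right angles to PC, so CJ runs at -13.10°; with |CJ| = 11.6, J = (-9.899, -6.928). ∠CJN = 82.7° gives JN at 84.20° from the x-axis; with |JN| = 16.9, N = (-8.191, 9.886). Then |KN| = |N − K| = 12.84.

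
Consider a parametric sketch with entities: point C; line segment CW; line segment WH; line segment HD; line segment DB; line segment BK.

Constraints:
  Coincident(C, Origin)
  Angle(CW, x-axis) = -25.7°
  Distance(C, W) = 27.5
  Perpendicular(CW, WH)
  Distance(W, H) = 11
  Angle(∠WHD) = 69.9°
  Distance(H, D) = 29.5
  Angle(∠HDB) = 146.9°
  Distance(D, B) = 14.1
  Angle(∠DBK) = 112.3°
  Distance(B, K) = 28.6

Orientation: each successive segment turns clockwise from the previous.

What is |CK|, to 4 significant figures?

35.49

C is at the origin; CW runs at -25.7° with length 27.5, so W = (24.78, -11.93). CW is perpendicular to WH, so WH runs at -115.7°; with |WH| = 11.0, H = (20.01, -21.84). ∠WHD = 69.9° gives HD at 134.2° from the x-axis; with |HD| = 29.5, D = (-0.5570, -0.6886). ∠HDB = 146.9° gives DB at 101.1° from the x-axis; with |DB| = 14.1, B = (-3.272, 13.15). ∠DBK = 112.3° gives BK at 33.40° from the x-axis; with |BK| = 28.6, K = (20.61, 28.89). Then |CK| = |K − C| = 35.49.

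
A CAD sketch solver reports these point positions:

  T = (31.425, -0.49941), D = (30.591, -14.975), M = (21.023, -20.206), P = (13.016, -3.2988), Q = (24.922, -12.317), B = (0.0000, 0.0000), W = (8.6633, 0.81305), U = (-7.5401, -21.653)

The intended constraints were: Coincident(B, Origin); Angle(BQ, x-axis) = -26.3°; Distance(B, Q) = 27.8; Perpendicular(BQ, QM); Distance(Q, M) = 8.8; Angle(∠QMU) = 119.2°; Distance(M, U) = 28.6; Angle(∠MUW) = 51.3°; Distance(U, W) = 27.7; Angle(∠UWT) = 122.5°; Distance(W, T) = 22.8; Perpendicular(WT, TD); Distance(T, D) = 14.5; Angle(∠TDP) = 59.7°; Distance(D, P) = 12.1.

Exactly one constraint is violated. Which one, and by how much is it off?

Distance(D, P) = 12.1 — off by 9.00.

B = (0.00, 0.00) ✓; BQ at -26.30° ✓; |BQ| = 27.80 ✓; ∠(BQ, QM) = 90.00° ✓; |QM| = 8.800 ✓; ∠QMU = 119.2° ✓; |MU| = 28.60 ✓; ∠MUW = 51.30° ✓; |UW| = 27.70 ✓; ∠UWT = 122.5° ✓; |WT| = 22.80 ✓; ∠(WT, TD) = 90.00° ✓; |TD| = 14.50 ✓; ∠TDP = 59.70° ✓; |DP| = 21.10 ✗.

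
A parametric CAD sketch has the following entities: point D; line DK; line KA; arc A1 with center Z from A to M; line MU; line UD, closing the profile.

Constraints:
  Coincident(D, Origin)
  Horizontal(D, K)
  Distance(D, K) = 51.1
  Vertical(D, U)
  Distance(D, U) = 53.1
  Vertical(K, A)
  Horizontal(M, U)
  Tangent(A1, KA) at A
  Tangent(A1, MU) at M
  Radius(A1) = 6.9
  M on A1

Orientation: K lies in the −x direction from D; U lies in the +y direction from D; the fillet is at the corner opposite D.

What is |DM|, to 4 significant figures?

69.09

D is at the origin; DK is horizontal with |DK| = 51.1 and K on the −x side, so K = (-51.10, 0.000). DU is vertical with |DU| = 53.1 and U on the +y side, so U = (0.000, 53.10). The virtual corner opposite D is at (-51.10, 53.10). A1 meets KA tangentially, so ZA is at right angles to KA and the tangent condition forces ZM to be normal to MU, with radius 6.9, so the center Z sits 6.9 in from both sides at Z = (-44.20, 46.20). That places the tangent points at A = (-51.10, 46.20) on KA and M = (-44.20, 53.10) on MU. Then |DM| = |M − D| = 69.09.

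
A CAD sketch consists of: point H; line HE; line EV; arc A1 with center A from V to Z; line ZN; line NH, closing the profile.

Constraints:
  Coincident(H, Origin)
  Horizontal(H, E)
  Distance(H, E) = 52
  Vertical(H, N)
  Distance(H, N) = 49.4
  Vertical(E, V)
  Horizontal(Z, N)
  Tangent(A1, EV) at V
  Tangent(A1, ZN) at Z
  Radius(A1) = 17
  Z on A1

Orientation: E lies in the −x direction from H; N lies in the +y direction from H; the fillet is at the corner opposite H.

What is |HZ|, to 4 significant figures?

60.54

H is at the origin; H and E share the same y with |HE| = 52.0 and E on the −x side, so E = (-52.00, 0.000). H and N share the same x with |HN| = 49.4 and N on the +y side, so N = (0.000, 49.40). The virtual corner opposite H is at (-52.00, 49.40). A1 meets EV tangentially, so AV is at right angles to EV and since A1 is tangent to ZN there, AZ ⟂ ZN, with radius 17.0, so the center A sits 17.0 in from both sides at A = (-35.00, 32.40). That places the tangent points at V = (-52.00, 32.40) on EV and Z = (-35.00, 49.40) on ZN. Then |HZ| = |Z − H| = 60.54.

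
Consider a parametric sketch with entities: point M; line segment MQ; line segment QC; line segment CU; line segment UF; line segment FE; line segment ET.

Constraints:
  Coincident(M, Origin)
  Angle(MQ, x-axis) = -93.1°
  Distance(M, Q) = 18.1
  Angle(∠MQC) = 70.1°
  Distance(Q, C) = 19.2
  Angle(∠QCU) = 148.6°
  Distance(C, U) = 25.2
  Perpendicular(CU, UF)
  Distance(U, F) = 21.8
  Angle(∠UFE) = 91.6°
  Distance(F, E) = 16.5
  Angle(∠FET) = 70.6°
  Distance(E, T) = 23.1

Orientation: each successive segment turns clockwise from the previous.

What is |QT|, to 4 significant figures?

33.60

M is at the origin; MQ runs at -93.1° with length 18.1, so Q = (-0.9788, -18.07). ∠MQC = 70.1° gives QC at 157.0° from the x-axis; with |QC| = 19.2, C = (-18.65, -10.57). ∠QCU = 148.6° gives CU at 125.6° from the x-axis; with |CU| = 25.2, U = (-33.32, 9.919). The perpendicularity gives UF at right angles to CU, so UF runs at 35.60°; with |UF| = 21.8, F = (-15.60, 22.61). ∠UFE = 91.6° gives FE at -52.80° from the x-axis; with |FE| = 16.5, E = (-5.621, 9.466). ∠FET = 70.6° gives ET at -162.2° from the x-axis; with |ET| = 23.1, T = (-27.61, 2.405). Then |QT| = |T − Q| = 33.60.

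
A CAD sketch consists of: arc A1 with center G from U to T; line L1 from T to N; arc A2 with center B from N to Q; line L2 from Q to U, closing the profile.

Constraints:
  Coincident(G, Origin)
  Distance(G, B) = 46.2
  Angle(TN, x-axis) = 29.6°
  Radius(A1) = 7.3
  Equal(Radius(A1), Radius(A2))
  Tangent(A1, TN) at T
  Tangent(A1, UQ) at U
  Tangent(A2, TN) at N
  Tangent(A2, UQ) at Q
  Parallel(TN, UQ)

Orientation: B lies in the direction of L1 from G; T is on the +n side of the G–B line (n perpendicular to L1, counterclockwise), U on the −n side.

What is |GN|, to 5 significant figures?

46.773

The slot axis is L1's direction at 29.6°, so u = (cos 29.6°, sin 29.6°) = (0.86949, 0.49394) and n = (−sin 29.6°, cos 29.6°) = (-0.49394, 0.86949). G is at the origin and B lies 46.2 along u from G, so B = 46.2·u = (40.171, 22.820). Tangency of A1 to both parallel lines with radius 7.3 puts T and U at G ± 7.3·n: T = (-3.6058, 6.3473), U = (3.6058, -6.3473). Equal radii place N and Q the same way about B: N = B + 7.3·n = (36.565, 29.167), Q = B − 7.3·n = (43.776, 16.473). Then |GN| = |N − G| = 46.773.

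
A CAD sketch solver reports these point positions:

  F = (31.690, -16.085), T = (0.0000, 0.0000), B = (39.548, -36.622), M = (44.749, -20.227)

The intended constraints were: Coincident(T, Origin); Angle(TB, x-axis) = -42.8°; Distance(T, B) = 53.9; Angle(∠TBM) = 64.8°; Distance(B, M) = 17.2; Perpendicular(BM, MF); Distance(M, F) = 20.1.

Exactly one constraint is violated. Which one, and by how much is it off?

Distance(M, F) = 20.1 — off by 6.40.

T = (0.00, 0.00) ✓; TB at -42.80° ✓; |TB| = 53.90 ✓; ∠TBM = 64.80° ✓; |BM| = 17.20 ✓; ∠(BM, MF) = 90.00° ✓; |MF| = 13.70 ✗.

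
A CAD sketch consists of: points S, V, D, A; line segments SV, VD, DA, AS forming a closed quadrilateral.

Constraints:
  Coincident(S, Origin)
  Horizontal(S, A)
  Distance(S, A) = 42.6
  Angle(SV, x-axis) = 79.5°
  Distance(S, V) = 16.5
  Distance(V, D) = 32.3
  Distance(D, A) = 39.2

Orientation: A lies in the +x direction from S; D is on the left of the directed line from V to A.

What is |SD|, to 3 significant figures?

46.1

Checks: |SA| = 42.60 ✓; |SV| = 16.50 ✓; |VD| = 32.30 ✓; |DA| = 39.20 ✓.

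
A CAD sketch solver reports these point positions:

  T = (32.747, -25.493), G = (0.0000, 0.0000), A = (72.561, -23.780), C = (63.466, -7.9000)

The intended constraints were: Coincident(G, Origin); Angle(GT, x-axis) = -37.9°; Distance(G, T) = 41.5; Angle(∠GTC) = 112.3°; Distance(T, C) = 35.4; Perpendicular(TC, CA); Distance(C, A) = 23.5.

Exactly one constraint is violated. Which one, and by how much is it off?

Distance(C, A) = 23.5 — off by 5.20.

G = (0.00, 0.00) ✓; GT at -37.90° ✓; |GT| = 41.50 ✓; ∠GTC = 112.3° ✓; |TC| = 35.40 ✓; ∠(TC, CA) = 90.00° ✓; |CA| = 18.30 ✗.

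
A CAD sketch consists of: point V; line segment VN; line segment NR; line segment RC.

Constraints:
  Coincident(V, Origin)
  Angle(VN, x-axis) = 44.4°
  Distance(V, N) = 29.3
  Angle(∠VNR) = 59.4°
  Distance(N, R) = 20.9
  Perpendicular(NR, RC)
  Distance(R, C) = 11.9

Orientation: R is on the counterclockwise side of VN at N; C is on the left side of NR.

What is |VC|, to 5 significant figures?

14.603

∠VNR = 59.4°, so NR runs at 44.4° + (180° − 59.4°) = 165.00° from the x-axis; with |NR| = 20.9, R = N + 20.9·(cos 165.00°, sin 165.00°) = (0.74620, 25.909). NR is perpendicular to RC; with |RC| = 11.9 on the left of NR, C = R + 11.9·(-0.25882, -0.96593) = (-2.3337, 14.415). Then |VC| = |C − V| = 14.603.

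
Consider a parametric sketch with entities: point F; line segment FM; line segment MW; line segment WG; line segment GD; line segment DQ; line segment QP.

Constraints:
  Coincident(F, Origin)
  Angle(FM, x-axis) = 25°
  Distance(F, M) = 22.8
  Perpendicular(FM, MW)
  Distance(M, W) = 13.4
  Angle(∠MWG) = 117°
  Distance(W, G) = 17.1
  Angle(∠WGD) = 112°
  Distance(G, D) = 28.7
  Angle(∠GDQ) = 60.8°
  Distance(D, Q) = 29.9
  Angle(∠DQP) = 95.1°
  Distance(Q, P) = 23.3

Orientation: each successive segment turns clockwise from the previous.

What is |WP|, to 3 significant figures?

1.05

F is at the origin; FM runs at 25.0° with length 22.8, so M = (20.7, 9.64). FM ⟂ MW, so MW runs at -65.0°; with |MW| = 13.4, W = (26.3, -2.51). ∠MWG = 117.0° gives WG at -128° from the x-axis; with |WG| = 17.1, G = (15.8, -16.0). ∠WGD = 112.0° gives GD at 164° from the x-axis; with |GD| = 28.7, D = (-11.8, -8.07). ∠GDQ = 60.8° gives DQ at 44.8° from the x-axis; with |DQ| = 29.9, Q = (9.43, 13.0). ∠DQP = 95.1° gives QP at -40.1° from the x-axis; with |QP| = 23.3, P = (27.2, -2.01). Then |WP| = |P − W| = 1.05.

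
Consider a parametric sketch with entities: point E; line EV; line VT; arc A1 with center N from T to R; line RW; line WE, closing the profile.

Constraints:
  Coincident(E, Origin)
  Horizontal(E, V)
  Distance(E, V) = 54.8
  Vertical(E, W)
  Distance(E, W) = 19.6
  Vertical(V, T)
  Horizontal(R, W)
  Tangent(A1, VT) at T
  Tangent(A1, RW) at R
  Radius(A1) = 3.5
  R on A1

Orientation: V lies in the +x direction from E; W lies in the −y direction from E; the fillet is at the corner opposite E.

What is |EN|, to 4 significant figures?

53.77

E is at the origin; E and V share the same y with |EV| = 54.8 and V on the +x side, so V = (54.80, 0.000). EW is vertical with |EW| = 19.6 and W on the −y side, so W = (0.000, -19.60). The virtual corner opposite E is at (54.80, -19.60). The tangent condition forces NT to be normal to VT and since A1 is tangent to RW there, NR ⟂ RW, with radius 3.5, so the center N sits 3.5 in from both sides at N = (51.30, -16.10). Then |EN| = |N − E| = 53.77.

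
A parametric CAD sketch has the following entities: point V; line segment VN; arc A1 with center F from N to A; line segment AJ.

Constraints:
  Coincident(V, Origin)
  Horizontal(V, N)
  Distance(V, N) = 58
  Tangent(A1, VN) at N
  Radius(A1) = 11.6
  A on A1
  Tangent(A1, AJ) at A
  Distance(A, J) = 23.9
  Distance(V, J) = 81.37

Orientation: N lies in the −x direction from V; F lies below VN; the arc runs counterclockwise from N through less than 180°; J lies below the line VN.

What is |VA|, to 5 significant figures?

69.879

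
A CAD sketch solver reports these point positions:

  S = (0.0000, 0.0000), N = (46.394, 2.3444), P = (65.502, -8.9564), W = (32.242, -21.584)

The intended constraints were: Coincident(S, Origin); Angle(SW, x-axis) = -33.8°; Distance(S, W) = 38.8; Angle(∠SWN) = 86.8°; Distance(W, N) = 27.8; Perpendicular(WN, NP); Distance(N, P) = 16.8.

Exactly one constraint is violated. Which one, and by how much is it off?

Distance(N, P) = 16.8 — off by 5.40.

S = (0.00, 0.00) ✓; SW at -33.80° ✓; |SW| = 38.80 ✓; ∠SWN = 86.80° ✓; |WN| = 27.80 ✓; ∠(WN, NP) = 90.00° ✓; |NP| = 22.20 ✗.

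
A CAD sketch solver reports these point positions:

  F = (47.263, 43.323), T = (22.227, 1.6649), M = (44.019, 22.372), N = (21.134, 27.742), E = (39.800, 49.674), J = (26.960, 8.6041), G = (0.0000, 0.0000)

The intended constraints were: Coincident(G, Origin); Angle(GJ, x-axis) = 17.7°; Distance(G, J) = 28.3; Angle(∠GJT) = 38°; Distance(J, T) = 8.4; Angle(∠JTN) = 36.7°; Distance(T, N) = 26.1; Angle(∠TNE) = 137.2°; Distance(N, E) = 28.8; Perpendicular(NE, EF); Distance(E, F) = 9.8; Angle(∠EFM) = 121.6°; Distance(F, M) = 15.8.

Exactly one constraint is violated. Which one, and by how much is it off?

Distance(F, M) = 15.8 — off by 5.40.

G = (0.00, 0.00) ✓; GJ at 17.70° ✓; |GJ| = 28.30 ✓; ∠GJT = 38.00° ✓; |JT| = 8.400 ✓; ∠JTN = 36.70° ✓; |TN| = 26.10 ✓; ∠TNE = 137.2° ✓; |NE| = 28.80 ✓; ∠(NE, EF) = 90.00° ✓; |EF| = 9.800 ✓; ∠EFM = 121.6° ✓; |FM| = 21.20 ✗.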